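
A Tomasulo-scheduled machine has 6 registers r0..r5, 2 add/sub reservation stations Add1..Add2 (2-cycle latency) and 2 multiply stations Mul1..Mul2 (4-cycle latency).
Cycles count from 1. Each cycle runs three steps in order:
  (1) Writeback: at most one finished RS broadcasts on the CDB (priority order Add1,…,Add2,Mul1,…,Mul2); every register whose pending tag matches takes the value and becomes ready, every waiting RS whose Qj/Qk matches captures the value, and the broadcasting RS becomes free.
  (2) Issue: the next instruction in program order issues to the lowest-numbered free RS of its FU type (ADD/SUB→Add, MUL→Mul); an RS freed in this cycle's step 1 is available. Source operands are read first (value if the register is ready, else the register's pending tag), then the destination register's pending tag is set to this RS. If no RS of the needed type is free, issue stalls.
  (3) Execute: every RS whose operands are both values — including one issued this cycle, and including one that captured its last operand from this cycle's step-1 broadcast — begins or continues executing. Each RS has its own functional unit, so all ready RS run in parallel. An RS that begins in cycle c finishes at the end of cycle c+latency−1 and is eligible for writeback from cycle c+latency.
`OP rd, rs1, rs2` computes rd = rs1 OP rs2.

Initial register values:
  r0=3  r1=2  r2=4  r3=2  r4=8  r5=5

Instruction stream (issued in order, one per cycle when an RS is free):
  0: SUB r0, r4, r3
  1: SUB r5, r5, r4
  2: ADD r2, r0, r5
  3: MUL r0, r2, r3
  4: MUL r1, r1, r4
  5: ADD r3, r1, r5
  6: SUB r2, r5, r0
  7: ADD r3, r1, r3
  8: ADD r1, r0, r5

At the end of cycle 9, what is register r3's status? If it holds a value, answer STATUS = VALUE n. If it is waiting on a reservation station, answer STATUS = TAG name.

cycle 1: issue SUB r0<-Add1 // r0:Add1,r1:2,r2:4,r3:2,r4:8,r5:5
cycle 2: issue SUB r5<-Add2 // r0:Add1,r1:2,r2:4,r3:2,r4:8,r5:Add2
cycle 3: CDB Add1=6; issue ADD r2<-Add1 // r0:6,r1:2,r2:Add1,r3:2,r4:8,r5:Add2
cycle 4: CDB Add2=-3; issue MUL r0<-Mul1 // r0:Mul1,r1:2,r2:Add1,r3:2,r4:8,r5:-3
cycle 5: issue MUL r1<-Mul2 // r0:Mul1,r1:Mul2,r2:Add1,r3:2,r4:8,r5:-3
cycle 6: CDB Add1=3; issue ADD r3<-Add1 // r0:Mul1,r1:Mul2,r2:3,r3:Add1,r4:8,r5:-3
cycle 7: issue SUB r2<-Add2 // r0:Mul1,r1:Mul2,r2:Add2,r3:Add1,r4:8,r5:-3
cycle 8: stall // r0:Mul1,r1:Mul2,r2:Add2,r3:Add1,r4:8,r5:-3
cycle 9: CDB Mul2=16; stall // r0:Mul1,r1:16,r2:Add2,r3:Add1,r4:8,r5:-3

STATUS = TAG Add1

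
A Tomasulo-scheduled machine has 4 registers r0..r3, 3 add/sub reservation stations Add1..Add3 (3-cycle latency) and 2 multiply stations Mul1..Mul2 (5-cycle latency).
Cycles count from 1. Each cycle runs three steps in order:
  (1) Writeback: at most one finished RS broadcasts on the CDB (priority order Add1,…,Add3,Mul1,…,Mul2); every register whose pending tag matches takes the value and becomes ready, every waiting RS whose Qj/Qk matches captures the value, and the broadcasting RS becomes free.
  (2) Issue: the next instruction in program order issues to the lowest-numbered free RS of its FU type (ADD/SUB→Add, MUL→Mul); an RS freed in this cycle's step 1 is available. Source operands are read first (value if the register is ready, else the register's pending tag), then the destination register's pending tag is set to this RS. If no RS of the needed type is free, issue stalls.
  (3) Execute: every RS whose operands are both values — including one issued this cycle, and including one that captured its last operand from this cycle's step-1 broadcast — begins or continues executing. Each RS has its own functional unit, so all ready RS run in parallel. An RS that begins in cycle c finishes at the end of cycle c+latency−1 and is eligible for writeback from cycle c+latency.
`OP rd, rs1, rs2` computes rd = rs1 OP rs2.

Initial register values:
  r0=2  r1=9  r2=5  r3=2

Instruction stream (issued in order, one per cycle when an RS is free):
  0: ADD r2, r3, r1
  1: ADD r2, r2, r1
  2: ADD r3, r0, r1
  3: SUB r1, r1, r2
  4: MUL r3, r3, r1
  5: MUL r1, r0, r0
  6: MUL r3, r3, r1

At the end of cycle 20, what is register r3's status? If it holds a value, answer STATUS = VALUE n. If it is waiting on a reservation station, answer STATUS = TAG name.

cycle 1: issue ADD r2<-Add1 // r0:2,r1:9,r2:Add1,r3:2
cycle 2: issue ADD r2<-Add2 // r0:2,r1:9,r2:Add2,r3:2
cycle 3: issue ADD r3<-Add3 // r0:2,r1:9,r2:Add2,r3:Add3
cycle 4: CDB Add1=11; issue SUB r1<-Add1 // r0:2,r1:Add1,r2:Add2,r3:Add3
cycle 5: issue MUL r3<-Mul1 // r0:2,r1:Add1,r2:Add2,r3:Mul1
cycle 6: CDB Add3=11; issue MUL r1<-Mul2 // r0:2,r1:Mul2,r2:Add2,r3:Mul1
cycle 7: CDB Add2=20; stall // r0:2,r1:Mul2,r2:20,r3:Mul1
cycle 8: stall // r0:2,r1:Mul2,r2:20,r3:Mul1
cycle 9: stall // r0:2,r1:Mul2,r2:20,r3:Mul1
cycle 10: CDB Add1=-11; stall // r0:2,r1:Mul2,r2:20,r3:Mul1
cycle 11: CDB Mul2=4; issue MUL r3<-Mul2 // r0:2,r1:4,r2:20,r3:Mul2
cycle 12: - // r0:2,r1:4,r2:20,r3:Mul2
cycle 13: - // r0:2,r1:4,r2:20,r3:Mul2
cycle 14: - // r0:2,r1:4,r2:20,r3:Mul2
cycle 15: CDB Mul1=-121 // r0:2,r1:4,r2:20,r3:Mul2
cycle 16: - // r0:2,r1:4,r2:20,r3:Mul2
cycle 17: - // r0:2,r1:4,r2:20,r3:Mul2
cycle 18: - // r0:2,r1:4,r2:20,r3:Mul2
cycle 19: - // r0:2,r1:4,r2:20,r3:Mul2
cycle 20: CDB Mul2=-484 // r0:2,r1:4,r2:20,r3:-484

STATUS = VALUE -484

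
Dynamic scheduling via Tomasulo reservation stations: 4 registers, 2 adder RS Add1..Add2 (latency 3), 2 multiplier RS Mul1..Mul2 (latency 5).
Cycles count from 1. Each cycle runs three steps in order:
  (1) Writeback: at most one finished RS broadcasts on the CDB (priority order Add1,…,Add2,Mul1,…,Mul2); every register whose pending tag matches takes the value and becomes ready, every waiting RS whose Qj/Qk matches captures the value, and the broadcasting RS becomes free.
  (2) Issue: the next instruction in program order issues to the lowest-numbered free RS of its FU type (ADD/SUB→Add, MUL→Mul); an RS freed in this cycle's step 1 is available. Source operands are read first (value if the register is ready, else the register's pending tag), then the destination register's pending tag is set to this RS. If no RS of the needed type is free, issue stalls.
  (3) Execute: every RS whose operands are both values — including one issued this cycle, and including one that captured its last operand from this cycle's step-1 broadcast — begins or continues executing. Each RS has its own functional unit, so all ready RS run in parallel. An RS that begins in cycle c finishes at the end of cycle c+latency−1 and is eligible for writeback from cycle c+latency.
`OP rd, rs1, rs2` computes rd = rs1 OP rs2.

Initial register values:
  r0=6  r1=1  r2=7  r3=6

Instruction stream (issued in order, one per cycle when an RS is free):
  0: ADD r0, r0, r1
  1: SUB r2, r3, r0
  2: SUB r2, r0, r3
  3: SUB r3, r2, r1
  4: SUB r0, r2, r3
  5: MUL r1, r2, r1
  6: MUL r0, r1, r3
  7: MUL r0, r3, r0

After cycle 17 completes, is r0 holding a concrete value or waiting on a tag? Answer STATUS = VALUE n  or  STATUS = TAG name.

cycle 1: issue ADD r0<-Add1 // r0:Add1,r1:1,r2:7,r3:6
cycle 2: issue SUB r2<-Add2 // r0:Add1,r1:1,r2:Add2,r3:6
cycle 3: stall // r0:Add1,r1:1,r2:Add2,r3:6
cycle 4: CDB Add1=7; issue SUB r2<-Add1 // r0:7,r1:1,r2:Add1,r3:6
cycle 5: stall // r0:7,r1:1,r2:Add1,r3:6
cycle 6: stall // r0:7,r1:1,r2:Add1,r3:6
cycle 7: CDB Add1=1; issue SUB r3<-Add1 // r0:7,r1:1,r2:1,r3:Add1
cycle 8: CDB Add2=-1; issue SUB r0<-Add2 // r0:Add2,r1:1,r2:1,r3:Add1
cycle 9: issue MUL r1<-Mul1 // r0:Add2,r1:Mul1,r2:1,r3:Add1
cycle 10: CDB Add1=0; issue MUL r0<-Mul2 // r0:Mul2,r1:Mul1,r2:1,r3:0
cycle 11: stall // r0:Mul2,r1:Mul1,r2:1,r3:0
cycle 12: stall // r0:Mul2,r1:Mul1,r2:1,r3:0
cycle 13: CDB Add2=1; stall // r0:Mul2,r1:Mul1,r2:1,r3:0
cycle 14: CDB Mul1=1; issue MUL r0<-Mul1 // r0:Mul1,r1:1,r2:1,r3:0
cycle 15: - // r0:Mul1,r1:1,r2:1,r3:0
cycle 16: - // r0:Mul1,r1:1,r2:1,r3:0
cycle 17: - // r0:Mul1,r1:1,r2:1,r3:0

STATUS = TAG Mul1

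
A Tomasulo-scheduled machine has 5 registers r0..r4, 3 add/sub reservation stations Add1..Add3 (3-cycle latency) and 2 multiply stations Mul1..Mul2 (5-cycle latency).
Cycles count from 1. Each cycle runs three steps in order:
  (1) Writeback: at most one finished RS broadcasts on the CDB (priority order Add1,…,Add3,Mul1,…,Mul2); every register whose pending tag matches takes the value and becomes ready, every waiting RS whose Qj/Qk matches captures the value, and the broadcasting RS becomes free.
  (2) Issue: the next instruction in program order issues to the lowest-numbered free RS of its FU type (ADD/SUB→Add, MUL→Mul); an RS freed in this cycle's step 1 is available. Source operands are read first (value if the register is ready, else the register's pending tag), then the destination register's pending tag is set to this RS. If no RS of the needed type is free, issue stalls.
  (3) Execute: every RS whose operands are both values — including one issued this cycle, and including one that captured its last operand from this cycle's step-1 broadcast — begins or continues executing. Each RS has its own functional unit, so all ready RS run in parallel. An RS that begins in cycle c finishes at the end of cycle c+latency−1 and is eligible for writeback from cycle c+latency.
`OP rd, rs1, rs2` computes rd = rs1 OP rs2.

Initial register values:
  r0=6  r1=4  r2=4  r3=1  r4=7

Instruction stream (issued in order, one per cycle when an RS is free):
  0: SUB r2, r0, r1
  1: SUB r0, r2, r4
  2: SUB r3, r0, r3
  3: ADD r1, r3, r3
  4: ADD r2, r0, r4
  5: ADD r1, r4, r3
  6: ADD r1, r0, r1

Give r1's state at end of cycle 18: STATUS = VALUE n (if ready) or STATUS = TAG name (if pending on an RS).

cycle 1: issue SUB r2<-Add1 // r0:6,r1:4,r2:Add1,r3:1,r4:7
cycle 2: issue SUB r0<-Add2 // r0:Add2,r1:4,r2:Add1,r3:1,r4:7
cycle 3: issue SUB r3<-Add3 // r0:Add2,r1:4,r2:Add1,r3:Add3,r4:7
cycle 4: CDB Add1=2; issue ADD r1<-Add1 // r0:Add2,r1:Add1,r2:2,r3:Add3,r4:7
cycle 5: stall // r0:Add2,r1:Add1,r2:2,r3:Add3,r4:7
cycle 6: stall // r0:Add2,r1:Add1,r2:2,r3:Add3,r4:7
cycle 7: CDB Add2=-5; issue ADD r2<-Add2 // r0:-5,r1:Add1,r2:Add2,r3:Add3,r4:7
cycle 8: stall // r0:-5,r1:Add1,r2:Add2,r3:Add3,r4:7
cycle 9: stall // r0:-5,r1:Add1,r2:Add2,r3:Add3,r4:7
cycle 10: CDB Add2=2; issue ADD r1<-Add2 // r0:-5,r1:Add2,r2:2,r3:Add3,r4:7
cycle 11: CDB Add3=-6; issue ADD r1<-Add3 // r0:-5,r1:Add3,r2:2,r3:-6,r4:7
cycle 12: - // r0:-5,r1:Add3,r2:2,r3:-6,r4:7
cycle 13: - // r0:-5,r1:Add3,r2:2,r3:-6,r4:7
cycle 14: CDB Add1=-12 // r0:-5,r1:Add3,r2:2,r3:-6,r4:7
cycle 15: CDB Add2=1 // r0:-5,r1:Add3,r2:2,r3:-6,r4:7
cycle 16: - // r0:-5,r1:Add3,r2:2,r3:-6,r4:7
cycle 17: - // r0:-5,r1:Add3,r2:2,r3:-6,r4:7
cycle 18: CDB Add3=-4 // r0:-5,r1:-4,r2:2,r3:-6,r4:7

STATUS = VALUE -4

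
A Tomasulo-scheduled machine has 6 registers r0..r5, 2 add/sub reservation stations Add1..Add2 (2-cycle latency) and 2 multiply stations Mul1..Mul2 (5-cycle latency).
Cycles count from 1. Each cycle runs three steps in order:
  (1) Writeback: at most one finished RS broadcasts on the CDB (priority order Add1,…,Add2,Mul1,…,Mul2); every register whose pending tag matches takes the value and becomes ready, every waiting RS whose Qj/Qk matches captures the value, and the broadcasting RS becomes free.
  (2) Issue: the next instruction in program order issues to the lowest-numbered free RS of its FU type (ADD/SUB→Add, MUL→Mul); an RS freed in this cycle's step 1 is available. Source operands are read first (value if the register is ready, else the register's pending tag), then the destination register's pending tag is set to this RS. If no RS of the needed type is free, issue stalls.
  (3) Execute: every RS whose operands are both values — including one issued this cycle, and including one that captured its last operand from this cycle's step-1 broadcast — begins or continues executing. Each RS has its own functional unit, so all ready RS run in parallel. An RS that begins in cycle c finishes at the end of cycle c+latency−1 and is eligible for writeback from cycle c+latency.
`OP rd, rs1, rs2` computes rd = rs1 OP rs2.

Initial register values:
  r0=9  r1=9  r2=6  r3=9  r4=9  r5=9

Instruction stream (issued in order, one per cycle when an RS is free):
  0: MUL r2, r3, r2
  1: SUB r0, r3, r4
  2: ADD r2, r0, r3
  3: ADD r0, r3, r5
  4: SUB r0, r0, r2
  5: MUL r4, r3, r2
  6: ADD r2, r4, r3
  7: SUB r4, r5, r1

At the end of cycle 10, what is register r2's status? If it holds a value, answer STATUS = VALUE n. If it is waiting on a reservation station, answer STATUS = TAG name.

cycle 1: issue MUL r2<-Mul1 // r0:9,r1:9,r2:Mul1,r3:9,r4:9,r5:9
cycle 2: issue SUB r0<-Add1 // r0:Add1,r1:9,r2:Mul1,r3:9,r4:9,r5:9
cycle 3: issue ADD r2<-Add2 // r0:Add1,r1:9,r2:Add2,r3:9,r4:9,r5:9
cycle 4: CDB Add1=0; issue ADD r0<-Add1 // r0:Add1,r1:9,r2:Add2,r3:9,r4:9,r5:9
cycle 5: stall // r0:Add1,r1:9,r2:Add2,r3:9,r4:9,r5:9
cycle 6: CDB Add1=18; issue SUB r0<-Add1 // r0:Add1,r1:9,r2:Add2,r3:9,r4:9,r5:9
cycle 7: CDB Add2=9; issue MUL r4<-Mul2 // r0:Add1,r1:9,r2:9,r3:9,r4:Mul2,r5:9
cycle 8: CDB Mul1=54; issue ADD r2<-Add2 // r0:Add1,r1:9,r2:Add2,r3:9,r4:Mul2,r5:9
cycle 9: CDB Add1=9; issue SUB r4<-Add1 // r0:9,r1:9,r2:Add2,r3:9,r4:Add1,r5:9
cycle 10: - // r0:9,r1:9,r2:Add2,r3:9,r4:Add1,r5:9

STATUS = TAG Add2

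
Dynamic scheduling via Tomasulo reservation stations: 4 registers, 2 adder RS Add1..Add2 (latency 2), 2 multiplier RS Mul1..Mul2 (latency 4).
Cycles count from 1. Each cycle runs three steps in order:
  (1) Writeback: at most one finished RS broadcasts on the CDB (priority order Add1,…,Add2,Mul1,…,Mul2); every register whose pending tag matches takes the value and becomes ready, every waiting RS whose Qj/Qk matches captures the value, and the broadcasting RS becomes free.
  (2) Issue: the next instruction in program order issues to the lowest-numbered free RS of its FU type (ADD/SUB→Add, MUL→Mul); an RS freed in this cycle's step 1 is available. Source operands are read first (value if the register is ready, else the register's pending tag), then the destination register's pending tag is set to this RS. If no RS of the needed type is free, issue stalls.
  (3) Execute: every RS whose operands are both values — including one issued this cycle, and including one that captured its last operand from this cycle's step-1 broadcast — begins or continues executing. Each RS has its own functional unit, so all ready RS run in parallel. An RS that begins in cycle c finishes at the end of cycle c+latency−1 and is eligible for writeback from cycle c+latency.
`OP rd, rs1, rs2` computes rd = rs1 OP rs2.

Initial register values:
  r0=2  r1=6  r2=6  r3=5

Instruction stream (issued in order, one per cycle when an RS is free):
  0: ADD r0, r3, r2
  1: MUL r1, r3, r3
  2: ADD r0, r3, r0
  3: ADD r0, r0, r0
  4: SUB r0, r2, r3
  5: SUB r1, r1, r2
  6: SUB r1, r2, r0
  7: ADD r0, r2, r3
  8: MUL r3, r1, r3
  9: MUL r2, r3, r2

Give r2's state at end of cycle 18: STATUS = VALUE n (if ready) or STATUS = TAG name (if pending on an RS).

cycle 1: issue ADD r0<-Add1 // r0:Add1,r1:6,r2:6,r3:5
cycle 2: issue MUL r1<-Mul1 // r0:Add1,r1:Mul1,r2:6,r3:5
cycle 3: CDB Add1=11; issue ADD r0<-Add1 // r0:Add1,r1:Mul1,r2:6,r3:5
cycle 4: issue ADD r0<-Add2 // r0:Add2,r1:Mul1,r2:6,r3:5
cycle 5: CDB Add1=16; issue SUB r0<-Add1 // r0:Add1,r1:Mul1,r2:6,r3:5
cycle 6: CDB Mul1=25; stall // r0:Add1,r1:25,r2:6,r3:5
cycle 7: CDB Add1=1; issue SUB r1<-Add1 // r0:1,r1:Add1,r2:6,r3:5
cycle 8: CDB Add2=32; issue SUB r1<-Add2 // r0:1,r1:Add2,r2:6,r3:5
cycle 9: CDB Add1=19; issue ADD r0<-Add1 // r0:Add1,r1:Add2,r2:6,r3:5
cycle 10: CDB Add2=5; issue MUL r3<-Mul1 // r0:Add1,r1:5,r2:6,r3:Mul1
cycle 11: CDB Add1=11; issue MUL r2<-Mul2 // r0:11,r1:5,r2:Mul2,r3:Mul1
cycle 12: - // r0:11,r1:5,r2:Mul2,r3:Mul1
cycle 13: - // r0:11,r1:5,r2:Mul2,r3:Mul1
cycle 14: CDB Mul1=25 // r0:11,r1:5,r2:Mul2,r3:25
cycle 15: - // r0:11,r1:5,r2:Mul2,r3:25
cycle 16: - // r0:11,r1:5,r2:Mul2,r3:25
cycle 17: - // r0:11,r1:5,r2:Mul2,r3:25
cycle 18: CDB Mul2=150 // r0:11,r1:5,r2:150,r3:25

STATUS = VALUE 150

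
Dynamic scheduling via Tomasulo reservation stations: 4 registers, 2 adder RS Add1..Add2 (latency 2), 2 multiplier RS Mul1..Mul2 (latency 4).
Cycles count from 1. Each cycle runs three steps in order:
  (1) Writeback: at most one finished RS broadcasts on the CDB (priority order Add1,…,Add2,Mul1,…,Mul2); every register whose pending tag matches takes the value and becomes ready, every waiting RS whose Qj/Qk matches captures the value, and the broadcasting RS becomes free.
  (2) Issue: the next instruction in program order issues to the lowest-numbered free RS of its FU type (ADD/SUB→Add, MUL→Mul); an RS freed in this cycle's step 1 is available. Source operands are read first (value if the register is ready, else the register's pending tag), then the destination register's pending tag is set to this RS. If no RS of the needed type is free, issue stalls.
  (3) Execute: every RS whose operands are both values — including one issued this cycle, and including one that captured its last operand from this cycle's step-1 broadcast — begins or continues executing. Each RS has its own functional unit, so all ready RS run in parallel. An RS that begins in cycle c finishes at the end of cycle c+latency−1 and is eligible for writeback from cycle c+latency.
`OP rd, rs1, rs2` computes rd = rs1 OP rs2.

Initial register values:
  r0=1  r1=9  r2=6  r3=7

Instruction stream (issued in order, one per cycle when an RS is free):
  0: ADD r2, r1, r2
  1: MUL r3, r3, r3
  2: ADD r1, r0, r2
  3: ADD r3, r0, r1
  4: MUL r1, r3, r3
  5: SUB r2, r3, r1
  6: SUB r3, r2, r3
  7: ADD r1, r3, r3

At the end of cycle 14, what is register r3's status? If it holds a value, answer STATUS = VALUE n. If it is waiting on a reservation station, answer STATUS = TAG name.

STATUS = TAG Add2

cycle 1: issue ADD r2<-Add1 // r0:1,r1:9,r2:Add1,r3:7
cycle 2: issue MUL r3<-Mul1 // r0:1,r1:9,r2:Add1,r3:Mul1
cycle 3: CDB Add1=15; issue ADD r1<-Add1 // r0:1,r1:Add1,r2:15,r3:Mul1
cycle 4: issue ADD r3<-Add2 // r0:1,r1:Add1,r2:15,r3:Add2
cycle 5: CDB Add1=16; issue MUL r1<-Mul2 // r0:1,r1:Mul2,r2:15,r3:Add2
cycle 6: CDB Mul1=49; issue SUB r2<-Add1 // r0:1,r1:Mul2,r2:Add1,r3:Add2
cycle 7: CDB Add2=17; issue SUB r3<-Add2 // r0:1,r1:Mul2,r2:Add1,r3:Add2
cycle 8: stall // r0:1,r1:Mul2,r2:Add1,r3:Add2
cycle 9: stall // r0:1,r1:Mul2,r2:Add1,r3:Add2
cycle 10: stall // r0:1,r1:Mul2,r2:Add1,r3:Add2
cycle 11: CDB Mul2=289; stall // r0:1,r1:289,r2:Add1,r3:Add2
cycle 12: stall // r0:1,r1:289,r2:Add1,r3:Add2
cycle 13: CDB Add1=-272; issue ADD r1<-Add1 // r0:1,r1:Add1,r2:-272,r3:Add2
cycle 14: - // r0:1,r1:Add1,r2:-272,r3:Add2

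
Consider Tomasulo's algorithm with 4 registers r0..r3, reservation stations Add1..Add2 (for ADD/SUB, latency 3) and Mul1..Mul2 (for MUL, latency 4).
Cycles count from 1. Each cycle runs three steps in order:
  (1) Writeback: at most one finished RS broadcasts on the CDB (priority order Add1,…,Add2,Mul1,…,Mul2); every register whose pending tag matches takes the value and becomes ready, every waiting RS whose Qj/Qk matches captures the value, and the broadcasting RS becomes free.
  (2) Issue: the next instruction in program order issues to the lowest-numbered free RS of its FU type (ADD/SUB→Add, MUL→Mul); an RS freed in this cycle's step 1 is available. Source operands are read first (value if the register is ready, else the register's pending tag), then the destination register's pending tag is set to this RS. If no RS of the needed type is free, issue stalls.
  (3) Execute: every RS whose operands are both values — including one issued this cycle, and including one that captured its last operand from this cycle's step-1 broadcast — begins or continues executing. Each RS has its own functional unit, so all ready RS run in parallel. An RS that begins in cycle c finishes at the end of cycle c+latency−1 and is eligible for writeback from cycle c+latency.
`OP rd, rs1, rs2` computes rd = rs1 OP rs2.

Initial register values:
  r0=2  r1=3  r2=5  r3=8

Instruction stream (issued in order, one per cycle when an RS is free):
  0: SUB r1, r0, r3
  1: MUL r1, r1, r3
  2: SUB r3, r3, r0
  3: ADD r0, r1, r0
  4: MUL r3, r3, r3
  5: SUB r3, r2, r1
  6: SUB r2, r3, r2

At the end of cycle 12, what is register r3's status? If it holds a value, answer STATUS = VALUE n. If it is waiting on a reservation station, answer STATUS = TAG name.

c1: issue SUB r1<-Add1 | r0:2,r1:Add1,r2:5,r3:8
c2: issue MUL r1<-Mul1 | r0:2,r1:Mul1,r2:5,r3:8
c3: issue SUB r3<-Add2 | r0:2,r1:Mul1,r2:5,r3:Add2
c4: CDB Add1=-6; issue ADD r0<-Add1 | r0:Add1,r1:Mul1,r2:5,r3:Add2
c5: issue MUL r3<-Mul2 | r0:Add1,r1:Mul1,r2:5,r3:Mul2
c6: CDB Add2=6; issue SUB r3<-Add2 | r0:Add1,r1:Mul1,r2:5,r3:Add2
c7: stall | r0:Add1,r1:Mul1,r2:5,r3:Add2
c8: CDB Mul1=-48; stall | r0:Add1,r1:-48,r2:5,r3:Add2
c9: stall | r0:Add1,r1:-48,r2:5,r3:Add2
c10: CDB Mul2=36; stall | r0:Add1,r1:-48,r2:5,r3:Add2
c11: CDB Add1=-46; issue SUB r2<-Add1 | r0:-46,r1:-48,r2:Add1,r3:Add2
c12: CDB Add2=53 | r0:-46,r1:-48,r2:Add1,r3:53

STATUS = VALUE 53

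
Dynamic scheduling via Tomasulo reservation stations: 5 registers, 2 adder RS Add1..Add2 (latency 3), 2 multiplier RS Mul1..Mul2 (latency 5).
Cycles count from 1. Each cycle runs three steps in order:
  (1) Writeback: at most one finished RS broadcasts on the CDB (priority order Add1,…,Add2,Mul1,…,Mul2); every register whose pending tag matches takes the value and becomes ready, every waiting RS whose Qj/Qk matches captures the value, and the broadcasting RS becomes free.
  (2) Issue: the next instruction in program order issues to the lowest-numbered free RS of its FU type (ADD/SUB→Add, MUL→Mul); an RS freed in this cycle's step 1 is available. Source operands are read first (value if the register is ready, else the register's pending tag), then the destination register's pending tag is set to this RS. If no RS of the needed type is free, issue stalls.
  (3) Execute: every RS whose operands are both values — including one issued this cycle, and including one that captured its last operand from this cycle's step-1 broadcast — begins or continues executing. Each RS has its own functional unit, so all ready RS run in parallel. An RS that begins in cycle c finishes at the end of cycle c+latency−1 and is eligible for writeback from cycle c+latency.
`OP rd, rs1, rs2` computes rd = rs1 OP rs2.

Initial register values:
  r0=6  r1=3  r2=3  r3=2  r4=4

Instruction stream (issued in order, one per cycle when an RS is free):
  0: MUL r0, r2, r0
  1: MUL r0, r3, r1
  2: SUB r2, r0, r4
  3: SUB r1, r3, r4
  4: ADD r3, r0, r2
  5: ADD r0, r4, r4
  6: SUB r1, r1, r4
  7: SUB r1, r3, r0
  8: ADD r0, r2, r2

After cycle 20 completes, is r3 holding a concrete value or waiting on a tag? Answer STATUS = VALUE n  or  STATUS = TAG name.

STATUS = VALUE 8

c1: issue MUL r0<-Mul1 | r0:Mul1,r1:3,r2:3,r3:2,r4:4
c2: issue MUL r0<-Mul2 | r0:Mul2,r1:3,r2:3,r3:2,r4:4
c3: issue SUB r2<-Add1 | r0:Mul2,r1:3,r2:Add1,r3:2,r4:4
c4: issue SUB r1<-Add2 | r0:Mul2,r1:Add2,r2:Add1,r3:2,r4:4
c5: stall | r0:Mul2,r1:Add2,r2:Add1,r3:2,r4:4
c6: CDB Mul1=18; stall | r0:Mul2,r1:Add2,r2:Add1,r3:2,r4:4
c7: CDB Add2=-2; issue ADD r3<-Add2 | r0:Mul2,r1:-2,r2:Add1,r3:Add2,r4:4
c8: CDB Mul2=6; stall | r0:6,r1:-2,r2:Add1,r3:Add2,r4:4
c9: stall | r0:6,r1:-2,r2:Add1,r3:Add2,r4:4
c10: stall | r0:6,r1:-2,r2:Add1,r3:Add2,r4:4
c11: CDB Add1=2; issue ADD r0<-Add1 | r0:Add1,r1:-2,r2:2,r3:Add2,r4:4
c12: stall | r0:Add1,r1:-2,r2:2,r3:Add2,r4:4
c13: stall | r0:Add1,r1:-2,r2:2,r3:Add2,r4:4
c14: CDB Add1=8; issue SUB r1<-Add1 | r0:8,r1:Add1,r2:2,r3:Add2,r4:4
c15: CDB Add2=8; issue SUB r1<-Add2 | r0:8,r1:Add2,r2:2,r3:8,r4:4
c16: stall | r0:8,r1:Add2,r2:2,r3:8,r4:4
c17: CDB Add1=-6; issue ADD r0<-Add1 | r0:Add1,r1:Add2,r2:2,r3:8,r4:4
c18: CDB Add2=0 | r0:Add1,r1:0,r2:2,r3:8,r4:4
c19: - | r0:Add1,r1:0,r2:2,r3:8,r4:4
c20: CDB Add1=4 | r0:4,r1:0,r2:2,r3:8,r4:4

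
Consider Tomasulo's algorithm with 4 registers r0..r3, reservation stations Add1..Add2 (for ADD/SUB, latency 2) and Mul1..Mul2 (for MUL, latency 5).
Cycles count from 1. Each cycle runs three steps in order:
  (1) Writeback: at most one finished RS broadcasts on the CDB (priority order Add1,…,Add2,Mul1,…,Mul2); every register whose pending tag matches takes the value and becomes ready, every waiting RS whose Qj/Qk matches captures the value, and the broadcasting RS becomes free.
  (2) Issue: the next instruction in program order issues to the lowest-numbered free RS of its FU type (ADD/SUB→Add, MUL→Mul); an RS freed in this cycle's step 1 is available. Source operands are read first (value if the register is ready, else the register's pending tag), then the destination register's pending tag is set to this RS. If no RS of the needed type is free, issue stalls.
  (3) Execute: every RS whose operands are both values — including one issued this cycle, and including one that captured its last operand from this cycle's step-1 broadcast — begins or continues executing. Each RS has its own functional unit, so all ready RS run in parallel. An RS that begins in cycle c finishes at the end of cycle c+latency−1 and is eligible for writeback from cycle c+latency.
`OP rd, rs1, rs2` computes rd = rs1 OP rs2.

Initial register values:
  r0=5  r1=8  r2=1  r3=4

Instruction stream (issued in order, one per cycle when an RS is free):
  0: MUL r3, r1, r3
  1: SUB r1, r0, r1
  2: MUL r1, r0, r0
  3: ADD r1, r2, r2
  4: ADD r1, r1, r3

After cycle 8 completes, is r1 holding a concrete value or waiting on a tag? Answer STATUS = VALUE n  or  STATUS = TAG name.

cycle 1: issue MUL r3<-Mul1 // r0:5,r1:8,r2:1,r3:Mul1
cycle 2: issue SUB r1<-Add1 // r0:5,r1:Add1,r2:1,r3:Mul1
cycle 3: issue MUL r1<-Mul2 // r0:5,r1:Mul2,r2:1,r3:Mul1
cycle 4: CDB Add1=-3; issue ADD r1<-Add1 // r0:5,r1:Add1,r2:1,r3:Mul1
cycle 5: issue ADD r1<-Add2 // r0:5,r1:Add2,r2:1,r3:Mul1
cycle 6: CDB Add1=2 // r0:5,r1:Add2,r2:1,r3:Mul1
cycle 7: CDB Mul1=32 // r0:5,r1:Add2,r2:1,r3:32
cycle 8: CDB Mul2=25 // r0:5,r1:Add2,r2:1,r3:32

STATUS = TAG Add2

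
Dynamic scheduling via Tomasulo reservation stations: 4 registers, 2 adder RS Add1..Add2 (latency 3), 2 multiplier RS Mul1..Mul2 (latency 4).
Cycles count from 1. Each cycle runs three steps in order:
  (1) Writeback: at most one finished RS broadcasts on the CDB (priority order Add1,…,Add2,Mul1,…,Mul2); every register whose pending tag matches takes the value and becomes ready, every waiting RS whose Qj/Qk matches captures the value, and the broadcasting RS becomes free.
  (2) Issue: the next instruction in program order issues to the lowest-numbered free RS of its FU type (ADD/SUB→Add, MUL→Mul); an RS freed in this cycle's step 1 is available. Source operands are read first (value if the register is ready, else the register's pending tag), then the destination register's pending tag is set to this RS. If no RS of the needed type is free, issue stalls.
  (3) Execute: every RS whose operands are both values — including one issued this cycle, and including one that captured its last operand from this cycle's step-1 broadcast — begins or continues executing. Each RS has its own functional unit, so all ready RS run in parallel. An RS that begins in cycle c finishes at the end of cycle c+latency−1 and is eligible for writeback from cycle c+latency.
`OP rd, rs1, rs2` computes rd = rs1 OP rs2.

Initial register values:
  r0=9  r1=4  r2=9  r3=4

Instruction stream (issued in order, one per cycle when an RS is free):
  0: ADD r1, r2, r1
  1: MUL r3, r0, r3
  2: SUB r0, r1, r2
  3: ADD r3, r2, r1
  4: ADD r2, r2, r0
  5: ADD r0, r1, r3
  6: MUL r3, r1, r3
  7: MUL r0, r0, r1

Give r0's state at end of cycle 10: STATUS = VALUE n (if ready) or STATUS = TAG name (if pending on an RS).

STATUS = TAG Mul2

cycle 1: issue ADD r1<-Add1 // r0:9,r1:Add1,r2:9,r3:4
cycle 2: issue MUL r3<-Mul1 // r0:9,r1:Add1,r2:9,r3:Mul1
cycle 3: issue SUB r0<-Add2 // r0:Add2,r1:Add1,r2:9,r3:Mul1
cycle 4: CDB Add1=13; issue ADD r3<-Add1 // r0:Add2,r1:13,r2:9,r3:Add1
cycle 5: stall // r0:Add2,r1:13,r2:9,r3:Add1
cycle 6: CDB Mul1=36; stall // r0:Add2,r1:13,r2:9,r3:Add1
cycle 7: CDB Add1=22; issue ADD r2<-Add1 // r0:Add2,r1:13,r2:Add1,r3:22
cycle 8: CDB Add2=4; issue ADD r0<-Add2 // r0:Add2,r1:13,r2:Add1,r3:22
cycle 9: issue MUL r3<-Mul1 // r0:Add2,r1:13,r2:Add1,r3:Mul1
cycle 10: issue MUL r0<-Mul2 // r0:Mul2,r1:13,r2:Add1,r3:Mul1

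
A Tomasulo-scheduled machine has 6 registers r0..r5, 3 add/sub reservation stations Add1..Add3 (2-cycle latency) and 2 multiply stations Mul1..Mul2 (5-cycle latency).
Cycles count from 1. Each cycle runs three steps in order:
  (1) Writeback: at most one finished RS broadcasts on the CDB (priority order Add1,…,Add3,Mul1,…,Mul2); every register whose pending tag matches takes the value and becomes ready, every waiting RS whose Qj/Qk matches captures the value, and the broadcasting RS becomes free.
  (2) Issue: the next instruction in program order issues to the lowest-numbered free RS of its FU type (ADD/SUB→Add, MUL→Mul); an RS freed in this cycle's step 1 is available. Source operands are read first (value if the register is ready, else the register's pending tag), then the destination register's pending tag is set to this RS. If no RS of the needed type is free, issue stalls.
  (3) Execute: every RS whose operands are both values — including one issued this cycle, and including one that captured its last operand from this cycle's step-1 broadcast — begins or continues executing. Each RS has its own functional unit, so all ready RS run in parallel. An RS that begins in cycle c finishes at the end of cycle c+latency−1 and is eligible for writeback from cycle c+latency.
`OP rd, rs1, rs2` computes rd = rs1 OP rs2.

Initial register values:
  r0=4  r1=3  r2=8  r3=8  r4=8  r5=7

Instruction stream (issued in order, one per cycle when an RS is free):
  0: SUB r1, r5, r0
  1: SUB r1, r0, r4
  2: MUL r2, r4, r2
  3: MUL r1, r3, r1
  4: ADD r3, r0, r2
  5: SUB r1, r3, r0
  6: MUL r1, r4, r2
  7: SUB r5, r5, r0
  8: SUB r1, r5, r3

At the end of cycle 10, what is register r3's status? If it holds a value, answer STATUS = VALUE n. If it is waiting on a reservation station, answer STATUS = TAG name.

cycle 1: issue SUB r1<-Add1 // r0:4,r1:Add1,r2:8,r3:8,r4:8,r5:7
cycle 2: issue SUB r1<-Add2 // r0:4,r1:Add2,r2:8,r3:8,r4:8,r5:7
cycle 3: CDB Add1=3; issue MUL r2<-Mul1 // r0:4,r1:Add2,r2:Mul1,r3:8,r4:8,r5:7
cycle 4: CDB Add2=-4; issue MUL r1<-Mul2 // r0:4,r1:Mul2,r2:Mul1,r3:8,r4:8,r5:7
cycle 5: issue ADD r3<-Add1 // r0:4,r1:Mul2,r2:Mul1,r3:Add1,r4:8,r5:7
cycle 6: issue SUB r1<-Add2 // r0:4,r1:Add2,r2:Mul1,r3:Add1,r4:8,r5:7
cycle 7: stall // r0:4,r1:Add2,r2:Mul1,r3:Add1,r4:8,r5:7
cycle 8: CDB Mul1=64; issue MUL r1<-Mul1 // r0:4,r1:Mul1,r2:64,r3:Add1,r4:8,r5:7
cycle 9: CDB Mul2=-32; issue SUB r5<-Add3 // r0:4,r1:Mul1,r2:64,r3:Add1,r4:8,r5:Add3
cycle 10: CDB Add1=68; issue SUB r1<-Add1 // r0:4,r1:Add1,r2:64,r3:68,r4:8,r5:Add3

STATUS = VALUE 68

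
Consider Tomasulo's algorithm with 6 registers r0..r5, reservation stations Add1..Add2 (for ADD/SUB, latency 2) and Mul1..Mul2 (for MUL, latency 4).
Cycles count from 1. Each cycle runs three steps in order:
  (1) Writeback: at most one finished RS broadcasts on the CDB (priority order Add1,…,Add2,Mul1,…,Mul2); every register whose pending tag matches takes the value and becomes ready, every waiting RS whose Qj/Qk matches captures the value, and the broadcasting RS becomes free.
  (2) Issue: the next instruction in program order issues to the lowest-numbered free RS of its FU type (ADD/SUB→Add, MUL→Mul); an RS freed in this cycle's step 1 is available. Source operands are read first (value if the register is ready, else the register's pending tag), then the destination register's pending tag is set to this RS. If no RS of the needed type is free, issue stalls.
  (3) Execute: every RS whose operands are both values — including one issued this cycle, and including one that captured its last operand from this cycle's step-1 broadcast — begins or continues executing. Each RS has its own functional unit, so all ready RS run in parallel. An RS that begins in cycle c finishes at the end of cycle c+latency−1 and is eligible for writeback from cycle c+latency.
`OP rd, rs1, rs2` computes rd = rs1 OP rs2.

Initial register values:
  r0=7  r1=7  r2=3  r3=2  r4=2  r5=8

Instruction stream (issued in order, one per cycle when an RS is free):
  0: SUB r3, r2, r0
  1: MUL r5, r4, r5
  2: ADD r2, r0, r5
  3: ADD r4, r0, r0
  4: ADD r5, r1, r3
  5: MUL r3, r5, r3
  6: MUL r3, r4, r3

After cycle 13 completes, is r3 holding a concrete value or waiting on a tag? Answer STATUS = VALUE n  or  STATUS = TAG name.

STATUS = TAG Mul2

  c1: issue SUB r3<-Add1  regs: r0:7,r1:7,r2:3,r3:Add1,r4:2,r5:8
  c2: issue MUL r5<-Mul1  regs: r0:7,r1:7,r2:3,r3:Add1,r4:2,r5:Mul1
  c3: CDB Add1=-4; issue ADD r2<-Add1  regs: r0:7,r1:7,r2:Add1,r3:-4,r4:2,r5:Mul1
  c4: issue ADD r4<-Add2  regs: r0:7,r1:7,r2:Add1,r3:-4,r4:Add2,r5:Mul1
  c5: stall  regs: r0:7,r1:7,r2:Add1,r3:-4,r4:Add2,r5:Mul1
  c6: CDB Add2=14; issue ADD r5<-Add2  regs: r0:7,r1:7,r2:Add1,r3:-4,r4:14,r5:Add2
  c7: CDB Mul1=16; issue MUL r3<-Mul1  regs: r0:7,r1:7,r2:Add1,r3:Mul1,r4:14,r5:Add2
  c8: CDB Add2=3; issue MUL r3<-Mul2  regs: r0:7,r1:7,r2:Add1,r3:Mul2,r4:14,r5:3
  c9: CDB Add1=23  regs: r0:7,r1:7,r2:23,r3:Mul2,r4:14,r5:3
  c10: -  regs: r0:7,r1:7,r2:23,r3:Mul2,r4:14,r5:3
  c11: -  regs: r0:7,r1:7,r2:23,r3:Mul2,r4:14,r5:3
  c12: CDB Mul1=-12  regs: r0:7,r1:7,r2:23,r3:Mul2,r4:14,r5:3
  c13: -  regs: r0:7,r1:7,r2:23,r3:Mul2,r4:14,r5:3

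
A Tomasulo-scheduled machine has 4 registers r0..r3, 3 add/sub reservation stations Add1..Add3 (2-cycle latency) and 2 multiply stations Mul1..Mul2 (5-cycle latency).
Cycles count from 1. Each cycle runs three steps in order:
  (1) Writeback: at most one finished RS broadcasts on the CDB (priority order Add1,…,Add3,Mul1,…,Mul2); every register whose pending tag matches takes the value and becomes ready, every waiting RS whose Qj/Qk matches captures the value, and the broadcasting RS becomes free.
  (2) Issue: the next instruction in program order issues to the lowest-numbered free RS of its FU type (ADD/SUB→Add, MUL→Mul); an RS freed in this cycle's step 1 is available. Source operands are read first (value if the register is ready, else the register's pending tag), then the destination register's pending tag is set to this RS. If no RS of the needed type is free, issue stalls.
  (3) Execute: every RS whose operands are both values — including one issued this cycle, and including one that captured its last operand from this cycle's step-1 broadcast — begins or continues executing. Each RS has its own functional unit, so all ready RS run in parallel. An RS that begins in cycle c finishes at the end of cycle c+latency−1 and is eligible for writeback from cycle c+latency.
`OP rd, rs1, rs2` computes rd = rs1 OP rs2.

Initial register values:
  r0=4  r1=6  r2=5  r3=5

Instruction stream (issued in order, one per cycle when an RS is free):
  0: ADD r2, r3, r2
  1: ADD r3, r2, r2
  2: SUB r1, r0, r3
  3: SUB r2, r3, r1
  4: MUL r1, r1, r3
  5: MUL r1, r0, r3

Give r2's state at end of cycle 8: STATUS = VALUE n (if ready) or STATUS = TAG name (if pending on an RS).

STATUS = TAG Add3

c1: issue ADD r2<-Add1 | r0:4,r1:6,r2:Add1,r3:5
c2: issue ADD r3<-Add2 | r0:4,r1:6,r2:Add1,r3:Add2
c3: CDB Add1=10; issue SUB r1<-Add1 | r0:4,r1:Add1,r2:10,r3:Add2
c4: issue SUB r2<-Add3 | r0:4,r1:Add1,r2:Add3,r3:Add2
c5: CDB Add2=20; issue MUL r1<-Mul1 | r0:4,r1:Mul1,r2:Add3,r3:20
c6: issue MUL r1<-Mul2 | r0:4,r1:Mul2,r2:Add3,r3:20
c7: CDB Add1=-16 | r0:4,r1:Mul2,r2:Add3,r3:20
c8: - | r0:4,r1:Mul2,r2:Add3,r3:20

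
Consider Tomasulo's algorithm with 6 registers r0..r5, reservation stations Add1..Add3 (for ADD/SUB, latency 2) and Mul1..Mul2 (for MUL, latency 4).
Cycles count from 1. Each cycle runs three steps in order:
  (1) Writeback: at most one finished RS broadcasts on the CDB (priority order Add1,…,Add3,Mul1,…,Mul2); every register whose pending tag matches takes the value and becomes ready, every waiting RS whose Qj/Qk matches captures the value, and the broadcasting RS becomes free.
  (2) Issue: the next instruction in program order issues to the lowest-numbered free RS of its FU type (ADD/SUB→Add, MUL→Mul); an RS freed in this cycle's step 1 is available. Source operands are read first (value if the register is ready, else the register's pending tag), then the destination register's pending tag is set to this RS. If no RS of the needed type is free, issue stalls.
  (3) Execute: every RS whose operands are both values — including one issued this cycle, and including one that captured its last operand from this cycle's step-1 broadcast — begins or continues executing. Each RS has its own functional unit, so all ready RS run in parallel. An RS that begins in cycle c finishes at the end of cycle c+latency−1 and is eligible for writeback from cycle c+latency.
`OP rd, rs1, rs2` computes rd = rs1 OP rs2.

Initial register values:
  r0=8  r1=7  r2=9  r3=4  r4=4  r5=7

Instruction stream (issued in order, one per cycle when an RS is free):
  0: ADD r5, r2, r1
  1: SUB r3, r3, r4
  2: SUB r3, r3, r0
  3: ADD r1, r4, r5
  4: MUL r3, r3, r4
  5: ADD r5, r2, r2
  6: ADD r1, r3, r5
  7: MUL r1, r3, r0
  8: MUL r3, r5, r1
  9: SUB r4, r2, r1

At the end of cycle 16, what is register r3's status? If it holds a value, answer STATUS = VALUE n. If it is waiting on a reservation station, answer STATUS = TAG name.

STATUS = TAG Mul1

cycle 1: issue ADD r5<-Add1 // r0:8,r1:7,r2:9,r3:4,r4:4,r5:Add1
cycle 2: issue SUB r3<-Add2 // r0:8,r1:7,r2:9,r3:Add2,r4:4,r5:Add1
cycle 3: CDB Add1=16; issue SUB r3<-Add1 // r0:8,r1:7,r2:9,r3:Add1,r4:4,r5:16
cycle 4: CDB Add2=0; issue ADD r1<-Add2 // r0:8,r1:Add2,r2:9,r3:Add1,r4:4,r5:16
cycle 5: issue MUL r3<-Mul1 // r0:8,r1:Add2,r2:9,r3:Mul1,r4:4,r5:16
cycle 6: CDB Add1=-8; issue ADD r5<-Add1 // r0:8,r1:Add2,r2:9,r3:Mul1,r4:4,r5:Add1
cycle 7: CDB Add2=20; issue ADD r1<-Add2 // r0:8,r1:Add2,r2:9,r3:Mul1,r4:4,r5:Add1
cycle 8: CDB Add1=18; issue MUL r1<-Mul2 // r0:8,r1:Mul2,r2:9,r3:Mul1,r4:4,r5:18
cycle 9: stall // r0:8,r1:Mul2,r2:9,r3:Mul1,r4:4,r5:18
cycle 10: CDB Mul1=-32; issue MUL r3<-Mul1 // r0:8,r1:Mul2,r2:9,r3:Mul1,r4:4,r5:18
cycle 11: issue SUB r4<-Add1 // r0:8,r1:Mul2,r2:9,r3:Mul1,r4:Add1,r5:18
cycle 12: CDB Add2=-14 // r0:8,r1:Mul2,r2:9,r3:Mul1,r4:Add1,r5:18
cycle 13: - // r0:8,r1:Mul2,r2:9,r3:Mul1,r4:Add1,r5:18
cycle 14: CDB Mul2=-256 // r0:8,r1:-256,r2:9,r3:Mul1,r4:Add1,r5:18
cycle 15: - // r0:8,r1:-256,r2:9,r3:Mul1,r4:Add1,r5:18
cycle 16: CDB Add1=265 // r0:8,r1:-256,r2:9,r3:Mul1,r4:265,r5:18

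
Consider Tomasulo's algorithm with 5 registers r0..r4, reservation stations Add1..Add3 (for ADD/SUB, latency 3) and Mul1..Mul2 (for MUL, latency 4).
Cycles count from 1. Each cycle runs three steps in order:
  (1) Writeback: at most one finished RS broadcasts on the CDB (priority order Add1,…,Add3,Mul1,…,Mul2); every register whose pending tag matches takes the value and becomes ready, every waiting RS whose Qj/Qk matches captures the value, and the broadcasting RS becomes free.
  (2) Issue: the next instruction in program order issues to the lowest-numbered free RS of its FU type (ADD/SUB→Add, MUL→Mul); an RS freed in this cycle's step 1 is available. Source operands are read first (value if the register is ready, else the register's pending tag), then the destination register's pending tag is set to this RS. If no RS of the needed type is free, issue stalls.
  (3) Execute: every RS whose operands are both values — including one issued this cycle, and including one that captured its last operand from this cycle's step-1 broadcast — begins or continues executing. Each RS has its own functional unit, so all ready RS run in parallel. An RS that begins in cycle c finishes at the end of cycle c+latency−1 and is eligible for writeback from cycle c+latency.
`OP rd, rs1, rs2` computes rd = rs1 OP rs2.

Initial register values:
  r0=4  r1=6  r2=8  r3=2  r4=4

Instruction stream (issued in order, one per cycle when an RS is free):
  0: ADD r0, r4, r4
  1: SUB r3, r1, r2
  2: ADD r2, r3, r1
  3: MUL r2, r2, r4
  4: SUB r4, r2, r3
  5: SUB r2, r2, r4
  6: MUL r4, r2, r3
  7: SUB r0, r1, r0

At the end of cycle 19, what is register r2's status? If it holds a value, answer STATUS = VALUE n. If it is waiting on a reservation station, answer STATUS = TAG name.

cycle 1: issue ADD r0<-Add1 // r0:Add1,r1:6,r2:8,r3:2,r4:4
cycle 2: issue SUB r3<-Add2 // r0:Add1,r1:6,r2:8,r3:Add2,r4:4
cycle 3: issue ADD r2<-Add3 // r0:Add1,r1:6,r2:Add3,r3:Add2,r4:4
cycle 4: CDB Add1=8; issue MUL r2<-Mul1 // r0:8,r1:6,r2:Mul1,r3:Add2,r4:4
cycle 5: CDB Add2=-2; issue SUB r4<-Add1 // r0:8,r1:6,r2:Mul1,r3:-2,r4:Add1
cycle 6: issue SUB r2<-Add2 // r0:8,r1:6,r2:Add2,r3:-2,r4:Add1
cycle 7: issue MUL r4<-Mul2 // r0:8,r1:6,r2:Add2,r3:-2,r4:Mul2
cycle 8: CDB Add3=4; issue SUB r0<-Add3 // r0:Add3,r1:6,r2:Add2,r3:-2,r4:Mul2
cycle 9: - // r0:Add3,r1:6,r2:Add2,r3:-2,r4:Mul2
cycle 10: - // r0:Add3,r1:6,r2:Add2,r3:-2,r4:Mul2
cycle 11: CDB Add3=-2 // r0:-2,r1:6,r2:Add2,r3:-2,r4:Mul2
cycle 12: CDB Mul1=16 // r0:-2,r1:6,r2:Add2,r3:-2,r4:Mul2
cycle 13: - // r0:-2,r1:6,r2:Add2,r3:-2,r4:Mul2
cycle 14: - // r0:-2,r1:6,r2:Add2,r3:-2,r4:Mul2
cycle 15: CDB Add1=18 // r0:-2,r1:6,r2:Add2,r3:-2,r4:Mul2
cycle 16: - // r0:-2,r1:6,r2:Add2,r3:-2,r4:Mul2
cycle 17: - // r0:-2,r1:6,r2:Add2,r3:-2,r4:Mul2
cycle 18: CDB Add2=-2 // r0:-2,r1:6,r2:-2,r3:-2,r4:Mul2
cycle 19: - // r0:-2,r1:6,r2:-2,r3:-2,r4:Mul2

STATUS = VALUE -2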